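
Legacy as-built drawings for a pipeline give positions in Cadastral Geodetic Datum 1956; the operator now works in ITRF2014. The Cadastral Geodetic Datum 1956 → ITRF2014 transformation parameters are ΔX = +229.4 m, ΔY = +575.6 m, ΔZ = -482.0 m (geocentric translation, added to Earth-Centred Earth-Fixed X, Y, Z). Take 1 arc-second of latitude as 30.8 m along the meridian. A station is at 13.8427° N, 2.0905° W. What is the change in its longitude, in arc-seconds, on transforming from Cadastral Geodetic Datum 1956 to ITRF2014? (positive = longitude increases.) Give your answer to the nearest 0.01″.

Δλ = 19.51″

sin φ = 0.239257, cos φ = 0.970956, sin λ = -0.036478, cos λ = 0.999334.
East component: ΔE = −sin λ·ΔX + cos λ·ΔY = −(-0.036478)(229.4) + (0.999334)(575.6) = 583.58 m.
1° of latitude spans 3600 × 30.80 = 110880 m; at latitude φ, 1° of longitude spans that × cos φ = 107659.6 m, so Δλ = 583.58 / 107659.6 × 3600 = 19.514″.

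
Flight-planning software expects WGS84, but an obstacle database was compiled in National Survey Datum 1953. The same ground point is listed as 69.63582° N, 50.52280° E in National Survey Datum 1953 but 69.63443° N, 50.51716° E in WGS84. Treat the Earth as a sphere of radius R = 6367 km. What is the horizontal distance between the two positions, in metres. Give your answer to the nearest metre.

Δφ = 69.63443° − 69.63582° = -0.00139°; Δλ = 50.51716° − 50.52280° = -0.00564°.
1° along a meridian = πR/180 = 111125 m.
ΔN = Δφ × 111125 = -154.5 m; ΔE = Δλ × 111125 × cos(69.63582°) = -0.00564 × 111125 × 0.347986 = -218.1 m.
Distance = √(ΔE² + ΔN²) = √((-218.1)² + (-154.5)²) = 267.3 m.

267 m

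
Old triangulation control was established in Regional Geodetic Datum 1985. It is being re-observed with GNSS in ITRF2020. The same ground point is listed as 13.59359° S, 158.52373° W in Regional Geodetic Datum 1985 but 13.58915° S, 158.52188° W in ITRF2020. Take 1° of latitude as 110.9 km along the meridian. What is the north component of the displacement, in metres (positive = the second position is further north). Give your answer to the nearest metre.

ΔN = 492 m

Δφ = -13.58915° − -13.59359° = +0.00444°; Δλ = -158.52188° − -158.52373° = +0.00185°.
ΔN = Δφ × 110900 = 492.4 m; ΔE = Δλ × 110900 × cos(-13.59359°) = +0.00185 × 110900 × 0.971987 = 199.4 m.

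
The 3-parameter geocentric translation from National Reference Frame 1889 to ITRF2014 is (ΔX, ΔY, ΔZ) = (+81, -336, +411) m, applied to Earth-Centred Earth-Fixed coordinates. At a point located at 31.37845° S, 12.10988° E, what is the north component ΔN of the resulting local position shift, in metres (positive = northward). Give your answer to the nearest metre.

At φ = -31.37845°, λ = 12.10988°: sin φ = -0.520689, cos φ = 0.853747, sin λ = 0.209787, cos λ = 0.977747.
ΔN = −sin φ cos λ·ΔX − sin φ sin λ·ΔY + cos φ·ΔZ = −(-0.520689)(0.977747)(81) − (-0.520689)(0.209787)(-336) + (0.853747)(411) = 355.42 m.

ΔN = 355 m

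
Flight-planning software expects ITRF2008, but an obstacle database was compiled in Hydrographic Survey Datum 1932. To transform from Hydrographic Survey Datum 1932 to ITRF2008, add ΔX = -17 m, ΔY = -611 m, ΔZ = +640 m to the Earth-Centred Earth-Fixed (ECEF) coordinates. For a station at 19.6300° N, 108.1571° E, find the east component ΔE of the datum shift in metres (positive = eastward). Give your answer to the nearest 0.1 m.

At φ = 19.6300°, λ = 108.1571°: sin φ = 0.335945, cos φ = 0.941882, sin λ = 0.950206, cos λ = -0.311624.
ΔE = −sin λ·ΔX + cos λ·ΔY = −(0.950206)·(-17) + (-0.311624)·(-611) = 206.56 m.

ΔE = 206.6 m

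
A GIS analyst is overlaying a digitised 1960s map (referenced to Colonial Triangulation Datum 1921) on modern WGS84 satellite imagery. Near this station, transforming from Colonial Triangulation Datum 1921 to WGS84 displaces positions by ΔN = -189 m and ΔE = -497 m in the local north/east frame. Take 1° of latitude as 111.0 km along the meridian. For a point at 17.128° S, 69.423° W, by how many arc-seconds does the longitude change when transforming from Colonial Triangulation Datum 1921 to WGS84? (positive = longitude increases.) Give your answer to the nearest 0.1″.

Δλ = -16.9″

At latitude -17.128°, cos φ = 0.955649.
1° of longitude at this latitude = 111.0 × cos φ = 106.08 km, so Δλ = -497.0 / 106077.1 = -0.0046853° = -16.867″.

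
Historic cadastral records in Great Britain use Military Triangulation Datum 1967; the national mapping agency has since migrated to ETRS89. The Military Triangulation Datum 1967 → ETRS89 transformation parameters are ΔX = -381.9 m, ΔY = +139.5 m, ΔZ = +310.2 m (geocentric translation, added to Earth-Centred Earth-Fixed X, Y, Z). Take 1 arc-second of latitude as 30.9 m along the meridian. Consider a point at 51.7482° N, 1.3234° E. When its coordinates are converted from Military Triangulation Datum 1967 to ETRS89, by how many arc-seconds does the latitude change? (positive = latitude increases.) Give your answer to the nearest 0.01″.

Δφ = 15.84″

sin φ = 0.785297, cos φ = 0.619119, sin λ = 0.023096, cos λ = 0.999733.
North component: ΔN = −sin φ cos λ·ΔX − sin φ sin λ·ΔY + cos φ·ΔZ = −(0.785297)(0.999733)(-381.9) − (0.785297)(0.023096)(139.5) + (0.619119)(310.2) = 489.35 m.
1° of latitude spans 3600 × 30.90 = 111240 m, so Δφ = 489.35 / 111240 × 3600 = 15.836″.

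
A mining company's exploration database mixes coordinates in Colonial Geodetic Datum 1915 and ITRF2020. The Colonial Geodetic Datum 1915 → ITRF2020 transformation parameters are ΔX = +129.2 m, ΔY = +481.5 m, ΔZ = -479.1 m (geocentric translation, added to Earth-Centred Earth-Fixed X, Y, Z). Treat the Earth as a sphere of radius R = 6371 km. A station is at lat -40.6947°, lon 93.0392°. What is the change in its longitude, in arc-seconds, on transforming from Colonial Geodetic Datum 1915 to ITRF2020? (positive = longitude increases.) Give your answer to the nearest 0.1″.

sin φ = -0.652028, cos φ = 0.758195, sin λ = 0.998593, cos λ = -0.053019.
East component: ΔE = −sin λ·ΔX + cos λ·ΔY = −(0.998593)(129.2) + (-0.053019)(481.5) = -154.55 m.
1° of latitude spans πR/180 = 111195 m; at latitude φ, 1° of longitude spans that × cos φ = 84307.4 m, so Δλ = -154.55 / 84307.4 × 3600 = -6.599″.

Δλ = -6.6″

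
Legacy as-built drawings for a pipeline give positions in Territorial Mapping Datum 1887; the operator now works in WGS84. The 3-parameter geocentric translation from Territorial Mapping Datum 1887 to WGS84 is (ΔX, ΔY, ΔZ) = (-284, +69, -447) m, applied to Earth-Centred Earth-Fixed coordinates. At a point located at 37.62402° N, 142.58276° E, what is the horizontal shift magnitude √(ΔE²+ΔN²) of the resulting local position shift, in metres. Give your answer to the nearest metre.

The local east axis at (φ, λ) is (−sin λ, cos λ, 0), so ΔE = −sin(142.58276°)·(-284) + cos(142.58276°)·69 = 117.76 m.
The local north axis is (−sin φ cos λ, −sin φ sin λ, cos φ), giving ΔN = -137.700 − 25.595 − 354.039 = -517.33 m.
Horizontal magnitude = √(ΔE² + ΔN²) = √(117.76² + (-517.33)²) = 530.57 m.

531 m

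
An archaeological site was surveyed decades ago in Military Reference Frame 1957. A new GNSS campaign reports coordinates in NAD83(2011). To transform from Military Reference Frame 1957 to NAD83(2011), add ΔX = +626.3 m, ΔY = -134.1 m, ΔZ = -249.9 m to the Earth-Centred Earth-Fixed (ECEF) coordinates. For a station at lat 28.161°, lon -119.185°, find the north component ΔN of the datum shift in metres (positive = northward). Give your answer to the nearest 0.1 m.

ΔN = -131.4 m

At φ = 28.161°, λ = -119.185°: sin φ = 0.471951, cos φ = 0.881625, sin λ = -0.873050, cos λ = -0.487631.
ΔN = −sin φ cos λ·ΔX − sin φ sin λ·ΔY + cos φ·ΔZ = −(0.471951)(-0.487631)(626.3) − (0.471951)(-0.873050)(-134.1) + (0.881625)(-249.9) = -131.44 m.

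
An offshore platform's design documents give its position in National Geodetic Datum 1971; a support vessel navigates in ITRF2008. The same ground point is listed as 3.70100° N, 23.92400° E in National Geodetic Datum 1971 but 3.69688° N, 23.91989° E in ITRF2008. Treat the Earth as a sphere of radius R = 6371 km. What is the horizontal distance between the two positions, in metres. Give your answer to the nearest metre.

Δφ = 3.69688° − 3.70100° = -0.00412°; Δλ = 23.91989° − 23.92400° = -0.00411°.
1° along a meridian = πR/180 = 111195 m.
ΔN = Δφ × 111195 = -458.1 m; ΔE = Δλ × 111195 × cos(3.70100°) = -0.00411 × 111195 × 0.997914 = -456.1 m.
Distance = √(ΔE² + ΔN²) = √((-456.1)² + (-458.1)²) = 646.4 m.

646 m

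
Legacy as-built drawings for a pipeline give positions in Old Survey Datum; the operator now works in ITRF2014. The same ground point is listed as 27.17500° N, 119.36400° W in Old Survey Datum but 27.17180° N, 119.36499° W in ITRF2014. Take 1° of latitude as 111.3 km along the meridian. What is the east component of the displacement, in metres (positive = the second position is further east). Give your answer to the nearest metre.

ΔE = -98 m

Δφ = 27.17180° − 27.17500° = -0.00320°; Δλ = -119.36499° − -119.36400° = -0.00099°.
ΔN = Δφ × 111300 = -356.2 m; ΔE = Δλ × 111300 × cos(27.17500°) = -0.00099 × 111300 × 0.889616 = -98.0 m.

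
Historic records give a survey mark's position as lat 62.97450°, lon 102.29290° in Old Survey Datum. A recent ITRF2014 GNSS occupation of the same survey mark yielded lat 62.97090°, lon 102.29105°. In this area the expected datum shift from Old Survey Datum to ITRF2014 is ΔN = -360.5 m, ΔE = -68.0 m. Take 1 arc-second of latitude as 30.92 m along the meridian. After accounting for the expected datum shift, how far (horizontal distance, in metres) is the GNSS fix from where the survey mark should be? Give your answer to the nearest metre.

Observed coordinate differences: Δφ = -0.00360°, Δλ = -0.00185°.
Converting to metres (1° lat = 111312 m, cos φ = 0.454387): observed ΔN = -400.7 m, observed ΔE = -93.6 m.
Subtracting the expected shift leaves a residual of -400.7 − (-360.5) = -40.2 m north and -93.6 − (-68.0) = -25.6 m east.
Residual distance = √((-40.2)² + (-25.6)²) = 47.7 m.

48 m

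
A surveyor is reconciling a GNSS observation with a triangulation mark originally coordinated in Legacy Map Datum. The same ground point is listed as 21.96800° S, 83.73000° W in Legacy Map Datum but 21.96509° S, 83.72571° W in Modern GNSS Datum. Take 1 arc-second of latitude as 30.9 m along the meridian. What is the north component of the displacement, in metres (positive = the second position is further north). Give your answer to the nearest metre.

Δφ = -21.96509° − -21.96800° = +0.00291°; Δλ = -83.72571° − -83.73000° = +0.00429°.
1° of latitude = 3600 × 30.90 = 111240 m.
ΔN = Δφ × 111240 = 323.7 m; ΔE = Δλ × 111240 × cos(-21.96800°) = +0.00429 × 111240 × 0.927393 = 442.6 m.

ΔN = 324 m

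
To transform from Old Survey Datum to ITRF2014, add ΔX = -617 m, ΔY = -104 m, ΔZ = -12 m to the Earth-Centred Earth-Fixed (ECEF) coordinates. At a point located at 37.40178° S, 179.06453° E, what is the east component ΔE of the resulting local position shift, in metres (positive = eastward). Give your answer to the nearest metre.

The local east axis at (φ, λ) is (−sin λ, cos λ, 0), so ΔE = −sin(179.06453°)·(-617) + cos(179.06453°)·(-104) = 114.06 m.

ΔE = 114 m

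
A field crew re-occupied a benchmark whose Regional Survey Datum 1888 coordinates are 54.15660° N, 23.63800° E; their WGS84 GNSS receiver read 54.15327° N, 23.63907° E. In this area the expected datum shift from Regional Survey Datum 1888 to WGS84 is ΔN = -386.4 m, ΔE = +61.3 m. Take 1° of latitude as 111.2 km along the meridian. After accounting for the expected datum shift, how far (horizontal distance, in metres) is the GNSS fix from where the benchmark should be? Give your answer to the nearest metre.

18 m

Observed coordinate differences: Δφ = -0.00333°, Δλ = +0.00107°.
Converting to metres (1° lat = 111200 m, cos φ = 0.585572): observed ΔN = -370.3 m, observed ΔE = 69.7 m.
Subtracting the expected shift leaves a residual of -370.3 − (-386.4) = 16.1 m north and 69.7 − (61.3) = 8.4 m east.
Residual distance = √(16.1² + 8.4²) = 18.2 m.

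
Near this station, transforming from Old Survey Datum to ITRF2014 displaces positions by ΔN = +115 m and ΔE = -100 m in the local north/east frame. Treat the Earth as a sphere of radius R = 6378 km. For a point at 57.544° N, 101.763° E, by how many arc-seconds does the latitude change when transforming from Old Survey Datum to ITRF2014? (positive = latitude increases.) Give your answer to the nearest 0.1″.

On a sphere of radius R, 1 rad of latitude = R, so Δφ = ΔN / R = 115.0 / 6378000 = 1.8031e-05 rad = 3.719″.

Δφ = 3.7″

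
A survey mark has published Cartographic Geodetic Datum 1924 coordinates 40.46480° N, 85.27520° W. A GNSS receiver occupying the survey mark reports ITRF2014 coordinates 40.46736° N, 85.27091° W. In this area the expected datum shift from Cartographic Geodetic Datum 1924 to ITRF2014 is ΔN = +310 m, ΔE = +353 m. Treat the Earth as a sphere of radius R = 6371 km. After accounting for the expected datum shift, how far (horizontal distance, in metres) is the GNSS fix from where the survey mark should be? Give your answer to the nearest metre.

Observed coordinate differences: Δφ = +0.00256°, Δλ = +0.00429°.
Converting to metres (1° lat = 111195 m, cos φ = 0.760805): observed ΔN = 284.7 m, observed ΔE = 362.9 m.
Subtracting the expected shift leaves a residual of 284.7 − (310) = -25.3 m north and 362.9 − (353) = 9.9 m east.
Residual distance = √((-25.3)² + 9.9²) = 27.2 m.

27 m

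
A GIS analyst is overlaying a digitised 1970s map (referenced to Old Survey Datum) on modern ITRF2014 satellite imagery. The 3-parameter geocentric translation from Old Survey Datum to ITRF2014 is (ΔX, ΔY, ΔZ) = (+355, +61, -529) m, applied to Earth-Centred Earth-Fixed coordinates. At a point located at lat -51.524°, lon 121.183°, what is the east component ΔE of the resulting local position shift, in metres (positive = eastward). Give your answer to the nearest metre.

The local east axis at (φ, λ) is (−sin λ, cos λ, 0), so ΔE = −sin(121.183°)·355 + cos(121.183°)·61 = -335.29 m.

ΔE = -335 m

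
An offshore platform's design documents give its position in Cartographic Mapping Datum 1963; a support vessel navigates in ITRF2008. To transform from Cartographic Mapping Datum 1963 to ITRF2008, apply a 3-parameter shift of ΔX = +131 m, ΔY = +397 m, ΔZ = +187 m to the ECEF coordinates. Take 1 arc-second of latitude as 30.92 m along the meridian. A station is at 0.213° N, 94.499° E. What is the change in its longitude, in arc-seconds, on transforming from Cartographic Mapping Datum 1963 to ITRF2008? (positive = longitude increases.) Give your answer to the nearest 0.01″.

Δλ = -5.23″

sin φ = 0.003718, cos φ = 0.999993, sin λ = 0.996919, cos λ = -0.078442.
East component: ΔE = −sin λ·ΔX + cos λ·ΔY = −(0.996919)(131) + (-0.078442)(397) = -161.74 m.
1° of latitude spans 3600 × 30.92 = 111312 m; at latitude φ, 1° of longitude spans that × cos φ = 111311.2 m, so Δλ = -161.74 / 111311.2 × 3600 = -5.231″.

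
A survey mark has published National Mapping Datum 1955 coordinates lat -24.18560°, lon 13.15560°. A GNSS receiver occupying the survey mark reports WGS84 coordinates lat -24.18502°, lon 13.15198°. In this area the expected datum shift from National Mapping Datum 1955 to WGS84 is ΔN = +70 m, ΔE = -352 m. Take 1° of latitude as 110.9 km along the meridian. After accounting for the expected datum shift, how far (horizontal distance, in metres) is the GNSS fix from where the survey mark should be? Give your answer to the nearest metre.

15 m

Observed coordinate differences: Δφ = +0.00058°, Δλ = -0.00362°.
Converting to metres (1° lat = 110900 m, cos φ = 0.912223): observed ΔN = 64.3 m, observed ΔE = -366.2 m.
Subtracting the expected shift leaves a residual of 64.3 − (70) = -5.7 m north and -366.2 − (-352) = -14.2 m east.
Residual distance = √((-5.7)² + (-14.2)²) = 15.3 m.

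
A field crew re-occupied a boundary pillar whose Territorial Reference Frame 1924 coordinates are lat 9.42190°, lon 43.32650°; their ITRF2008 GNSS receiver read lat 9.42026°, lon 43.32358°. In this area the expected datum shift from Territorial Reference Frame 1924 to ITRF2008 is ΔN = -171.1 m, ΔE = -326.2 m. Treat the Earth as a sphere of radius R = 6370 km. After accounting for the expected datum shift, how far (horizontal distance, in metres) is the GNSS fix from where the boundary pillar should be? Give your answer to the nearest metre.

Observed coordinate differences: Δφ = -0.00164°, Δλ = -0.00292°.
Converting to metres (1° lat = 111177 m, cos φ = 0.986510): observed ΔN = -182.3 m, observed ΔE = -320.3 m.
Subtracting the expected shift leaves a residual of -182.3 − (-171.1) = -11.2 m north and -320.3 − (-326.2) = 5.9 m east.
Residual distance = √((-11.2)² + 5.9²) = 12.7 m.

13 m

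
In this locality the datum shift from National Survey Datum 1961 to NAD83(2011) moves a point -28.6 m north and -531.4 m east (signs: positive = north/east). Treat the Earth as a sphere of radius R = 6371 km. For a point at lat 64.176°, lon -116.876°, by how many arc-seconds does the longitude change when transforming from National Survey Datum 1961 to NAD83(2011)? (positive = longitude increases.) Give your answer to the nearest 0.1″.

At latitude 64.176°, cos φ = 0.435608.
One radian of longitude at latitude φ spans R cos φ, so Δλ = ΔE / (R cos φ) = -531.4 / (6371000 × 0.435608) = -1.9148e-04 rad = -39.495″.

Δλ = -39.5″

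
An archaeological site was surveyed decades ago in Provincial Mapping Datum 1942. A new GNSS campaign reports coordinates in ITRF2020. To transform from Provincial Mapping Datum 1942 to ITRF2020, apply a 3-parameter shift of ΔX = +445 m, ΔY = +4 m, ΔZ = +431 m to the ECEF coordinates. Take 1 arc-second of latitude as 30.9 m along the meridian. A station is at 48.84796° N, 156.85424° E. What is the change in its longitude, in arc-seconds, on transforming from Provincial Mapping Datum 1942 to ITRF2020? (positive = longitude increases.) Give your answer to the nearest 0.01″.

sin φ = 0.752966, cos φ = 0.658059, sin λ = 0.393072, cos λ = -0.919508.
East component: ΔE = −sin λ·ΔX + cos λ·ΔY = −(0.393072)(445) + (-0.919508)(4) = -178.59 m.
1° of latitude spans 3600 × 30.90 = 111240 m; at latitude φ, 1° of longitude spans that × cos φ = 73202.5 m, so Δλ = -178.59 / 73202.5 × 3600 = -8.783″.

Δλ = -8.78″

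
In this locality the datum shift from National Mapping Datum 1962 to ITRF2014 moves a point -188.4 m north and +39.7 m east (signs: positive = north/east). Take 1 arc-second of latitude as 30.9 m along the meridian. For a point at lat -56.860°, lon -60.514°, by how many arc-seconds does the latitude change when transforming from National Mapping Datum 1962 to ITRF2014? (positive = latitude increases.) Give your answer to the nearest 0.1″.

Δφ = -6.1″

1″ of latitude = 30.90 m, so Δφ = -188.4 / 30.90 = -6.097″.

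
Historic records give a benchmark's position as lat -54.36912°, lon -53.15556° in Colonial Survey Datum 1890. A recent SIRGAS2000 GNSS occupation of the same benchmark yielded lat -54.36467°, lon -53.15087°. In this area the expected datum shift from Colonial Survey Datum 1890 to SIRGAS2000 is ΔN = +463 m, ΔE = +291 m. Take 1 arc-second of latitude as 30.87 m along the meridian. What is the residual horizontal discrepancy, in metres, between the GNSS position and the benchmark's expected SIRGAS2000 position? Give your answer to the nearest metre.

34 m

Observed coordinate differences: Δφ = +0.00445°, Δλ = +0.00469°.
Converting to metres (1° lat = 111132 m, cos φ = 0.582561): observed ΔN = 494.5 m, observed ΔE = 303.6 m.
Subtracting the expected shift leaves a residual of 494.5 − (463) = 31.5 m north and 303.6 − (291) = 12.6 m east.
Residual distance = √(31.5² + 12.6²) = 34.0 m.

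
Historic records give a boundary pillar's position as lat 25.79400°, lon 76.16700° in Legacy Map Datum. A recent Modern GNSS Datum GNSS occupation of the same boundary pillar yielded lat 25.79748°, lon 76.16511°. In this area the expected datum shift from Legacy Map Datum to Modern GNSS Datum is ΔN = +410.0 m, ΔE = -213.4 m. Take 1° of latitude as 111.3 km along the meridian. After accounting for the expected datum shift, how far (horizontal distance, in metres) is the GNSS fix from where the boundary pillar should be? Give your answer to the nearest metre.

33 m

Observed coordinate differences: Δφ = +0.00348°, Δλ = -0.00189°.
Converting to metres (1° lat = 111300 m, cos φ = 0.900364): observed ΔN = 387.3 m, observed ΔE = -189.4 m.
Subtracting the expected shift leaves a residual of 387.3 − (410.0) = -22.7 m north and -189.4 − (-213.4) = 24.0 m east.
Residual distance = √((-22.7)² + 24.0²) = 33.0 m.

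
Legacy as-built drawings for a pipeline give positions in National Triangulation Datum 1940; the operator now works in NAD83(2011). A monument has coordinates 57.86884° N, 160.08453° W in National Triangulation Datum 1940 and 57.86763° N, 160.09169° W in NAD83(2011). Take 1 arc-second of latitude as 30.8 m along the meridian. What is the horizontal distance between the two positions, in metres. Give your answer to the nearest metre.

443 m

Δφ = 57.86763° − 57.86884° = -0.00121°; Δλ = -160.09169° − -160.08453° = -0.00716°.
1° of latitude = 3600 × 30.80 = 110880 m.
ΔN = Δφ × 110880 = -134.2 m; ΔE = Δλ × 110880 × cos(57.86884°) = -0.00716 × 110880 × 0.531859 = -422.2 m.
Distance = √(ΔE² + ΔN²) = √((-422.2)² + (-134.2)²) = 443.0 m.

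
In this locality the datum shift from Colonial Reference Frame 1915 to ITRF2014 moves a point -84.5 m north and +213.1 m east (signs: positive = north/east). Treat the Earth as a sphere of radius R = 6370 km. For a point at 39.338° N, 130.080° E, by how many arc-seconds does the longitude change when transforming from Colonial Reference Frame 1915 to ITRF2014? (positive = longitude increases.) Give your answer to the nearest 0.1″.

At latitude 39.338°, cos φ = 0.773420.
One radian of longitude at latitude φ spans R cos φ, so Δλ = ΔE / (R cos φ) = 213.1 / (6370000 × 0.773420) = 4.3254e-05 rad = 8.922″.

Δλ = 8.9″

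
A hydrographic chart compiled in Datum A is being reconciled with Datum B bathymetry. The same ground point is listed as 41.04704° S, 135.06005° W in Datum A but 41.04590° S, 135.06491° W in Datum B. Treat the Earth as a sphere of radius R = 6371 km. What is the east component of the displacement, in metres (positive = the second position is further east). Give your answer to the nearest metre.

Δφ = -41.04590° − -41.04704° = +0.00114°; Δλ = -135.06491° − -135.06005° = -0.00486°.
1° along a meridian = πR/180 = 111195 m.
ΔN = Δφ × 111195 = 126.8 m; ΔE = Δλ × 111195 × cos(-41.04704°) = -0.00486 × 111195 × 0.754171 = -407.6 m.

ΔE = -408 m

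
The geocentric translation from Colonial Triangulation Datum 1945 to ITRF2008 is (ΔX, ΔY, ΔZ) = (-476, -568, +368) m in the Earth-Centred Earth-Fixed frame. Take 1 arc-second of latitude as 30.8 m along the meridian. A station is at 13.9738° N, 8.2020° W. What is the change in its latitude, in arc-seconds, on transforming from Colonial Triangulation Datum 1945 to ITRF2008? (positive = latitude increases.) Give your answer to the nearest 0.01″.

sin φ = 0.241478, cos φ = 0.970406, sin λ = -0.142663, cos λ = 0.989771.
North component: ΔN = −sin φ cos λ·ΔX − sin φ sin λ·ΔY + cos φ·ΔZ = −(0.241478)(0.989771)(-476) − (0.241478)(-0.142663)(-568) + (0.970406)(368) = 451.31 m.
1° of latitude spans 3600 × 30.80 = 110880 m, so Δφ = 451.31 / 110880 × 3600 = 14.653″.

Δφ = 14.65″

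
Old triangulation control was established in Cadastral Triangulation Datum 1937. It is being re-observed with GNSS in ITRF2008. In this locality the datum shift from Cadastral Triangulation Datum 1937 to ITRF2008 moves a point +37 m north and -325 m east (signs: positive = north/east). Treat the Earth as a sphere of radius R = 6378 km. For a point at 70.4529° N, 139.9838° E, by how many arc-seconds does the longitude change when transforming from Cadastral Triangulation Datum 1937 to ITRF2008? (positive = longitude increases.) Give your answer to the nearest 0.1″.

Δλ = -31.4″

At latitude 70.4529°, cos φ = 0.334582.
One radian of longitude at latitude φ spans R cos φ, so Δλ = ΔE / (R cos φ) = -325.0 / (6378000 × 0.334582) = -1.5230e-04 rad = -31.414″.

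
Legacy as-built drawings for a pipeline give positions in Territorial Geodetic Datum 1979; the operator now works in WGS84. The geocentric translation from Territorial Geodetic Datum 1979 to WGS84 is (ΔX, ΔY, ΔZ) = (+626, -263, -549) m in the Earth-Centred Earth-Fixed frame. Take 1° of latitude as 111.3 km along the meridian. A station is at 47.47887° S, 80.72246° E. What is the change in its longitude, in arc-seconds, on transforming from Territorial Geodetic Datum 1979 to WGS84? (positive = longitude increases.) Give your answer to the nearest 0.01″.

sin φ = -0.737028, cos φ = 0.675862, sin λ = 0.986919, cos λ = 0.161217.
East component: ΔE = −sin λ·ΔX + cos λ·ΔY = −(0.986919)(626) + (0.161217)(-263) = -660.21 m.
1° of latitude spans 111300 m; at latitude φ, 1° of longitude spans that × cos φ = 75223.4 m, so Δλ = -660.21 / 75223.4 × 3600 = -31.596″.

Δλ = -31.60″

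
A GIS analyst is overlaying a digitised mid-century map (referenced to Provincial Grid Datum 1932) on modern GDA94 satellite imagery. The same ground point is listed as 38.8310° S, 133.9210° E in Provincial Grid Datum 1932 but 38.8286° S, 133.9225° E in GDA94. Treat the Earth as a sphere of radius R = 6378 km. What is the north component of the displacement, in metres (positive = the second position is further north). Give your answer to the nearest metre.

Δφ = -38.8286° − -38.8310° = +0.0024°; Δλ = 133.9225° − 133.9210° = +0.0015°.
1° along a meridian = πR/180 = 111317 m.
ΔN = Δφ × 111317 = 267.2 m; ΔE = Δλ × 111317 × cos(-38.8310°) = +0.0015 × 111317 × 0.778999 = 130.1 m.

ΔN = 267 m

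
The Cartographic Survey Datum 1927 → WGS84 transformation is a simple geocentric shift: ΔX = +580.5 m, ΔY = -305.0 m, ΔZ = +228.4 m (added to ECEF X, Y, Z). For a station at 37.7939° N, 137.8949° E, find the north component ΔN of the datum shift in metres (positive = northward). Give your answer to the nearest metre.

ΔN = 570 m

The local north axis is (−sin φ cos λ, −sin φ sin λ, cos φ), giving ΔN = 263.932 + 125.322 + 180.486 = 569.74 m.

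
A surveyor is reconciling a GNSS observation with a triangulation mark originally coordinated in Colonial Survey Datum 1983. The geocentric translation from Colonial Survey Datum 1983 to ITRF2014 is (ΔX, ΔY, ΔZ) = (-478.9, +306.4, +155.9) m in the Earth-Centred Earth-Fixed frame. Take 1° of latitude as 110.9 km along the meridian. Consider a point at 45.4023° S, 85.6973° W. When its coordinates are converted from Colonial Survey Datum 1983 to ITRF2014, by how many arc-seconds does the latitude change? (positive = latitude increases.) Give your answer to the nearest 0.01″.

Δφ = -4.34″

sin φ = -0.712054, cos φ = 0.702124, sin λ = -0.997182, cos λ = 0.075026.
North component: ΔN = −sin φ cos λ·ΔX − sin φ sin λ·ΔY + cos φ·ΔZ = −(-0.712054)(0.075026)(-478.9) − (-0.712054)(-0.997182)(306.4) + (0.702124)(155.9) = -133.68 m.
1° of latitude spans 110900 m, so Δφ = -133.68 / 110900 × 3600 = -4.340″.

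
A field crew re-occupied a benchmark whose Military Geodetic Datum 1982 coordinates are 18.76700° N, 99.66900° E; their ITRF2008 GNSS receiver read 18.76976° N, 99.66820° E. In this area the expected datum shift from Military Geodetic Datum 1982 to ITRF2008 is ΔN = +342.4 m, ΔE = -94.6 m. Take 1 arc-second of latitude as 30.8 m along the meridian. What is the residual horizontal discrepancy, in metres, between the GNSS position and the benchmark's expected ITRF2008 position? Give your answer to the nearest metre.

38 m

Observed coordinate differences: Δφ = +0.00276°, Δλ = -0.00080°.
Converting to metres (1° lat = 110880 m, cos φ = 0.946835): observed ΔN = 306.0 m, observed ΔE = -84.0 m.
Subtracting the expected shift leaves a residual of 306.0 − (342.4) = -36.4 m north and -84.0 − (-94.6) = 10.6 m east.
Residual distance = √((-36.4)² + 10.6²) = 37.9 m.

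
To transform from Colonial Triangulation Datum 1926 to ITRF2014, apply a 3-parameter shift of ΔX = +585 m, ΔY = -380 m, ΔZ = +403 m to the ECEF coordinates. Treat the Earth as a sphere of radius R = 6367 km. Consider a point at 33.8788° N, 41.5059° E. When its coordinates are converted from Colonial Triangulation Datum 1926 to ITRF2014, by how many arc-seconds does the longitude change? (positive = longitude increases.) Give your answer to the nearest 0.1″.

sin φ = 0.557438, cos φ = 0.830219, sin λ = 0.662697, cos λ = 0.748887.
East component: ΔE = −sin λ·ΔX + cos λ·ΔY = −(0.662697)(585) + (0.748887)(-380) = -672.26 m.
1° of latitude spans πR/180 = 111125 m; at latitude φ, 1° of longitude spans that × cos φ = 92258.1 m, so Δλ = -672.26 / 92258.1 × 3600 = -26.232″.

Δλ = -26.2″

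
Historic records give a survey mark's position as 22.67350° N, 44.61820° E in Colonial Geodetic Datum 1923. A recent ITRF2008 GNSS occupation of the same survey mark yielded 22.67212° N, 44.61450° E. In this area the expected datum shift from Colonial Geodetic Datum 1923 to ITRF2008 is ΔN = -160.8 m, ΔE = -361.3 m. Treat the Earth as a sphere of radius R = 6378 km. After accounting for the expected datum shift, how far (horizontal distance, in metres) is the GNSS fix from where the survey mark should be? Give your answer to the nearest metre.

20 m

Observed coordinate differences: Δφ = -0.00138°, Δλ = -0.00370°.
Converting to metres (1° lat = 111317 m, cos φ = 0.922716): observed ΔN = -153.6 m, observed ΔE = -380.0 m.
Subtracting the expected shift leaves a residual of -153.6 − (-160.8) = 7.2 m north and -380.0 − (-361.3) = -18.7 m east.
Residual distance = √(7.2² + (-18.7)²) = 20.1 m.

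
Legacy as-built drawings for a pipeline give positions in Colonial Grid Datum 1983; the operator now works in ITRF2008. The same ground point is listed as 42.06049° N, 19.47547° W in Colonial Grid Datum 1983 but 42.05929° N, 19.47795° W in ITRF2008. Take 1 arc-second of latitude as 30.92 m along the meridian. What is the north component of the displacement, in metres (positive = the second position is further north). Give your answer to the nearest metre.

ΔN = -134 m

Δφ = 42.05929° − 42.06049° = -0.00120°; Δλ = -19.47795° − -19.47547° = -0.00248°.
1° of latitude = 3600 × 30.92 = 111312 m.
ΔN = Δφ × 111312 = -133.6 m; ΔE = Δλ × 111312 × cos(42.06049°) = -0.00248 × 111312 × 0.742438 = -205.0 m.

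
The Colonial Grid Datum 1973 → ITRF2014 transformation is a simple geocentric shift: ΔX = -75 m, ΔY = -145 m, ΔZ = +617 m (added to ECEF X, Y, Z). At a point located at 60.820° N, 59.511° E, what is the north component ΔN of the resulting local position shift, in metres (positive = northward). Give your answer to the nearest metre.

ΔN = 443 m

The local north axis is (−sin φ cos λ, −sin φ sin λ, cos φ), giving ΔN = 33.224 + 109.093 + 300.821 = 443.14 m.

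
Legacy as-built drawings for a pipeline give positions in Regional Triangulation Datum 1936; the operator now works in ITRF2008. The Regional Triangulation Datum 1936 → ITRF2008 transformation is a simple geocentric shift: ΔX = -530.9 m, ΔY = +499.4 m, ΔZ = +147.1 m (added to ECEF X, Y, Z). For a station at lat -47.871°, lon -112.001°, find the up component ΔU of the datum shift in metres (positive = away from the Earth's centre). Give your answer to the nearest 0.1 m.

The local up (radial) axis is (cos φ cos λ, cos φ sin λ, sin φ), giving ΔU = 133.414 − 310.603 − 109.095 = -286.28 m.

ΔU = -286.3 m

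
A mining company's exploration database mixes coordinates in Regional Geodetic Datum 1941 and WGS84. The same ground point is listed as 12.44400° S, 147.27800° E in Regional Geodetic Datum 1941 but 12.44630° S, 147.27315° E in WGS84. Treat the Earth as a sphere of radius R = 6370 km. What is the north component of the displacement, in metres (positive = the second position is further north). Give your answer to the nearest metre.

Δφ = -12.44630° − -12.44400° = -0.00230°; Δλ = 147.27315° − 147.27800° = -0.00485°.
1° along a meridian = πR/180 = 111177 m.
ΔN = Δφ × 111177 = -255.7 m; ΔE = Δλ × 111177 × cos(-12.44400°) = -0.00485 × 111177 × 0.976507 = -526.5 m.

ΔN = -256 m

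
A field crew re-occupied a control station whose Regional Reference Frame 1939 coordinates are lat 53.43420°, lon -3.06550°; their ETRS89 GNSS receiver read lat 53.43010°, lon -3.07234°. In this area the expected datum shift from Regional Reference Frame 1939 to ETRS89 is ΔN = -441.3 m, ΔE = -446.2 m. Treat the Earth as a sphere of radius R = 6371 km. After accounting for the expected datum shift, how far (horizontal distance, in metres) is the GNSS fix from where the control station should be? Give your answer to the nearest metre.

Observed coordinate differences: Δφ = -0.00410°, Δλ = -0.00684°.
Converting to metres (1° lat = 111195 m, cos φ = 0.595746): observed ΔN = -455.9 m, observed ΔE = -453.1 m.
Subtracting the expected shift leaves a residual of -455.9 − (-441.3) = -14.6 m north and -453.1 − (-446.2) = -6.9 m east.
Residual distance = √((-14.6)² + (-6.9)²) = 16.2 m.

16 m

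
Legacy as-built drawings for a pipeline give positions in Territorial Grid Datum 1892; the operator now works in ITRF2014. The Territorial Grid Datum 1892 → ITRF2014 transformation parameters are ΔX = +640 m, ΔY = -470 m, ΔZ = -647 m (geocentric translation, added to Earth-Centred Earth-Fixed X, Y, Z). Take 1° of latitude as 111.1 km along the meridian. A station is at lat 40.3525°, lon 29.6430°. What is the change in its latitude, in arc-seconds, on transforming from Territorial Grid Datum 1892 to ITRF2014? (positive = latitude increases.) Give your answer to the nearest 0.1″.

sin φ = 0.647488, cos φ = 0.762075, sin λ = 0.494594, cos λ = 0.869124.
North component: ΔN = −sin φ cos λ·ΔX − sin φ sin λ·ΔY + cos φ·ΔZ = −(0.647488)(0.869124)(640) − (0.647488)(0.494594)(-470) + (0.762075)(-647) = -702.71 m.
1° of latitude spans 111100 m, so Δφ = -702.71 / 111100 × 3600 = -22.770″.

Δφ = -22.8″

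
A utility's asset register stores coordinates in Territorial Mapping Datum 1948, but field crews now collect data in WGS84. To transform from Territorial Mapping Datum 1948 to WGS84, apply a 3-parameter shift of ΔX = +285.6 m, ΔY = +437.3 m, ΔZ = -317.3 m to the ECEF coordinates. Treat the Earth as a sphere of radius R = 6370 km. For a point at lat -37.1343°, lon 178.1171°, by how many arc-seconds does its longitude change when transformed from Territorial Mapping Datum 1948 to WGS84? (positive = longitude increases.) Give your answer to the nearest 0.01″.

Δλ = -18.13″

sin φ = -0.603685, cos φ = 0.797223, sin λ = 0.032857, cos λ = -0.999460.
East component: ΔE = −sin λ·ΔX + cos λ·ΔY = −(0.032857)(285.6) + (-0.999460)(437.3) = -446.45 m.
1° of latitude spans πR/180 = 111177 m; at latitude φ, 1° of longitude spans that × cos φ = 88633.2 m, so Δλ = -446.45 / 88633.2 × 3600 = -18.133″.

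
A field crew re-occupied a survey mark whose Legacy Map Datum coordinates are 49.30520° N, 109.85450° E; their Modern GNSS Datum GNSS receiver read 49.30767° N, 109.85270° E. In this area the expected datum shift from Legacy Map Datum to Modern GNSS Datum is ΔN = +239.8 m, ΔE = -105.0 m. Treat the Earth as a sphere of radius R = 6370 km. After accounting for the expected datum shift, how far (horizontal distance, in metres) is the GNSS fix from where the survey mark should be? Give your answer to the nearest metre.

Observed coordinate differences: Δφ = +0.00247°, Δλ = -0.00180°.
Converting to metres (1° lat = 111177 m, cos φ = 0.652030): observed ΔN = 274.6 m, observed ΔE = -130.5 m.
Subtracting the expected shift leaves a residual of 274.6 − (239.8) = 34.8 m north and -130.5 − (-105.0) = -25.5 m east.
Residual distance = √(34.8² + (-25.5)²) = 43.1 m.

43 m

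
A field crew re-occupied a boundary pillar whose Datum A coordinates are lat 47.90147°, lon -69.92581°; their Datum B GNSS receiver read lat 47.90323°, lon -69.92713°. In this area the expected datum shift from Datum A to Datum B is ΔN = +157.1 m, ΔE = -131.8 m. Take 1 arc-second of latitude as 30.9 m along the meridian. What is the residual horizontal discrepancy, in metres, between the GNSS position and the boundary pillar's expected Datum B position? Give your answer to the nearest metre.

Observed coordinate differences: Δφ = +0.00176°, Δλ = -0.00132°.
Converting to metres (1° lat = 111240 m, cos φ = 0.670408): observed ΔN = 195.8 m, observed ΔE = -98.4 m.
Subtracting the expected shift leaves a residual of 195.8 − (157.1) = 38.7 m north and -98.4 − (-131.8) = 33.4 m east.
Residual distance = √(38.7² + 33.4²) = 51.1 m.

51 m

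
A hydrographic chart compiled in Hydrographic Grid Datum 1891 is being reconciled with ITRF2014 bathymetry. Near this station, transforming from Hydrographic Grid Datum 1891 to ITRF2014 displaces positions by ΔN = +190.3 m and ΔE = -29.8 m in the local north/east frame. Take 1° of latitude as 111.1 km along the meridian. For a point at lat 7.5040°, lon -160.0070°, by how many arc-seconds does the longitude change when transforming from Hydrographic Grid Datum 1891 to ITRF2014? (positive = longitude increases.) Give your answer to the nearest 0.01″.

Δλ = -0.97″

At latitude 7.5040°, cos φ = 0.991436.
1° of longitude at this latitude = 111.1 × cos φ = 110.15 km, so Δλ = -29.8 / 110148.5 = -0.0002705° = -0.974″.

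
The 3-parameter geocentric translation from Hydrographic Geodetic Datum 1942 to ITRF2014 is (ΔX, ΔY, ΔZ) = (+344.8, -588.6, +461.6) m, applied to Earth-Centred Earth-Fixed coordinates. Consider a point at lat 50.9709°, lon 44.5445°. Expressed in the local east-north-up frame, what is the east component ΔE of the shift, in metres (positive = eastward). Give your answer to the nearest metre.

ΔE = -661 m

At φ = 50.9709°, λ = 44.5445°: sin φ = 0.776826, cos φ = 0.629715, sin λ = 0.701463, cos λ = 0.712706.
ΔE = −sin λ·ΔX + cos λ·ΔY = −(0.701463)·(344.8) + (0.712706)·(-588.6) = -661.36 m.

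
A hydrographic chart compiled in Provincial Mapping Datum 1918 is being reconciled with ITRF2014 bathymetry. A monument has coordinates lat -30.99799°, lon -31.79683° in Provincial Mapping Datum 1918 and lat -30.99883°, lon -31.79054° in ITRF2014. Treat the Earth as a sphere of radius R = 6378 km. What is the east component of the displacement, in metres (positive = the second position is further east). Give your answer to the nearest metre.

ΔE = 600 m

Δφ = -30.99883° − -30.99799° = -0.00084°; Δλ = -31.79054° − -31.79683° = +0.00629°.
1° along a meridian = πR/180 = 111317 m.
ΔN = Δφ × 111317 = -93.5 m; ΔE = Δλ × 111317 × cos(-30.99799°) = +0.00629 × 111317 × 0.857185 = 600.2 m.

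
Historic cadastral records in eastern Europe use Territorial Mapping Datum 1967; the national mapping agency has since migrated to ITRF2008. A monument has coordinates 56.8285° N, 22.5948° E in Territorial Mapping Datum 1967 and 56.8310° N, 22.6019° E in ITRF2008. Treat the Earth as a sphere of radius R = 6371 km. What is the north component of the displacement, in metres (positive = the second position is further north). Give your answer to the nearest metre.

Δφ = 56.8310° − 56.8285° = +0.0025°; Δλ = 22.6019° − 22.5948° = +0.0071°.
1° along a meridian = πR/180 = 111195 m.
ΔN = Δφ × 111195 = 278.0 m; ΔE = Δλ × 111195 × cos(56.8285°) = +0.0071 × 111195 × 0.547147 = 432.0 m.

ΔN = 278 m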